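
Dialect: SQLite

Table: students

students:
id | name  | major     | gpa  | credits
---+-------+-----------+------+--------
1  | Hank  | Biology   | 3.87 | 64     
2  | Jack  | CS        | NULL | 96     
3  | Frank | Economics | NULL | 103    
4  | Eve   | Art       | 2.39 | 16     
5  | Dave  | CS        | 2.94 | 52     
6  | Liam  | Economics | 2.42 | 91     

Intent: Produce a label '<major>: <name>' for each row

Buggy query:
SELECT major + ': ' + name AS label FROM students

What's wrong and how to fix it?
Bug: '+' is numeric addition; on text columns SQLite converts them to 0 instead of concatenating

Fix: Use the || operator for string concatenation

Corrected query:
SELECT major || ': ' || name AS label FROM students

Result:
label           
----------------
Biology: Hank   
CS: Jack        
Economics: Frank
Art: Eve        
CS: Dave        
Economics: Liam 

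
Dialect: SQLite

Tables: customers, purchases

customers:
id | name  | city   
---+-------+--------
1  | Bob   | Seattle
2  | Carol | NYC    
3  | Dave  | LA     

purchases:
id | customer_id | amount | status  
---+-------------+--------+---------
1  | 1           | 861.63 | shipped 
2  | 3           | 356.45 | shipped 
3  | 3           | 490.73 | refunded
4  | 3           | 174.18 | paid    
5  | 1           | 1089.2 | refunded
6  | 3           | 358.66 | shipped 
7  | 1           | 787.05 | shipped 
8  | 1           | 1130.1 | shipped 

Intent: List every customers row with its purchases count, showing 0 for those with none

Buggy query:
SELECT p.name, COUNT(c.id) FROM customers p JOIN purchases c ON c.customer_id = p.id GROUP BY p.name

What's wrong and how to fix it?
Bug: An inner join excludes parents with zero children

Fix: Switch to LEFT JOIN to retain unmatched parent rows

Corrected query:
SELECT p.name, COUNT(c.id) FROM customers p LEFT JOIN purchases c ON c.customer_id = p.id GROUP BY p.name

Result:
name  | COUNT(c.id)
------+------------
Bob   | 4          
Carol | 0          
Dave  | 4          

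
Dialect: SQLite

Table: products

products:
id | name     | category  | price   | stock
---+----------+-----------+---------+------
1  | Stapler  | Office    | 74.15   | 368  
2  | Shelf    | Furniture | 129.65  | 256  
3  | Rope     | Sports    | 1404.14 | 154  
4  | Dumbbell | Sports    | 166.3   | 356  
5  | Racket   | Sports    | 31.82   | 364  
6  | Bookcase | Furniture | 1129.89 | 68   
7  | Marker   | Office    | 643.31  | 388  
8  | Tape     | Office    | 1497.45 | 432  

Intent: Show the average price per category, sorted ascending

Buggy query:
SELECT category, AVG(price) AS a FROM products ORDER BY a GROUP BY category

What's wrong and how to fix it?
Bug: GROUP BY must precede ORDER BY

Fix: Reorder: SELECT … FROM … GROUP BY … ORDER BY …

Corrected query:
SELECT category, AVG(price) AS a FROM products GROUP BY category ORDER BY a

Result:
category  | a         
----------+-----------
Sports    | 534.086667
Furniture | 629.77    
Office    | 738.303333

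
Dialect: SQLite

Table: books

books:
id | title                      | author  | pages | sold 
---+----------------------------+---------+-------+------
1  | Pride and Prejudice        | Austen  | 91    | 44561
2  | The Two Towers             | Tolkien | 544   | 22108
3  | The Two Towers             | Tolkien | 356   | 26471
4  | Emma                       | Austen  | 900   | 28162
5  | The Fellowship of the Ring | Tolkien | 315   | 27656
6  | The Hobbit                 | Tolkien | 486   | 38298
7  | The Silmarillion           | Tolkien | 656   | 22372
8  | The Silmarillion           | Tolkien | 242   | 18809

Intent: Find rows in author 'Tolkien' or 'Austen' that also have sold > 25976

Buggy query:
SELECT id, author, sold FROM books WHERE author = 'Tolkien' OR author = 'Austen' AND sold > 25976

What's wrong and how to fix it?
Bug: Without parentheses, AND is evaluated before OR, so the sold filter only applies to the 'Austen' branch

Fix: Group the OR with parentheses (or use IN), then AND the threshold

Corrected query:
SELECT id, author, sold FROM books WHERE (author = 'Tolkien' OR author = 'Austen') AND sold > 25976

Result:
id | author  | sold 
---+---------+------
1  | Austen  | 44561
3  | Tolkien | 26471
4  | Austen  | 28162
5  | Tolkien | 27656
6  | Tolkien | 38298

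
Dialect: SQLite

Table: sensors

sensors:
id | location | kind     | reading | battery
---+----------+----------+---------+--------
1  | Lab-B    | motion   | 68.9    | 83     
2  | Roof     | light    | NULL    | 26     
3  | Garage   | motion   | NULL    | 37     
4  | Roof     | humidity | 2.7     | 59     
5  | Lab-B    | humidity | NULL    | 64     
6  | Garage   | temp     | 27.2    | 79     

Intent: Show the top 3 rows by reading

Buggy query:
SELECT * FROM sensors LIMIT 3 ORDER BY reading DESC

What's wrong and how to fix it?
Bug: LIMIT must come after ORDER BY

Fix: Sort with ORDER BY, then apply LIMIT

Corrected query:
SELECT * FROM sensors ORDER BY reading DESC LIMIT 3

Result:
id | location | kind     | reading | battery
---+----------+----------+---------+--------
1  | Lab-B    | motion   | 68.9    | 83     
6  | Garage   | temp     | 27.2    | 79     
4  | Roof     | humidity | 2.7     | 59     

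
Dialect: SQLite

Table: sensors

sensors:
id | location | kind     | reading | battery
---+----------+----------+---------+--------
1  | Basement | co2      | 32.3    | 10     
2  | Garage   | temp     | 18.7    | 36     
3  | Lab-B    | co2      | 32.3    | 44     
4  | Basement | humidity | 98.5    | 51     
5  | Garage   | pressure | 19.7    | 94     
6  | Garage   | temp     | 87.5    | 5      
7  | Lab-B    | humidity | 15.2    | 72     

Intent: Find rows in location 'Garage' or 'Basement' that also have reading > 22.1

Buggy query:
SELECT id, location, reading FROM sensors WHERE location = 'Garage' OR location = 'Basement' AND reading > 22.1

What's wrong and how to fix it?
Bug: AND binds tighter than OR, so this parses as location = 'Garage' OR (location = 'Basement' AND reading > 22.1)

Fix: Add parentheses around the OR so the AND applies to both alternatives

Corrected query:
SELECT id, location, reading FROM sensors WHERE (location = 'Garage' OR location = 'Basement') AND reading > 22.1

Result:
id | location | reading
---+----------+--------
1  | Basement | 32.3   
4  | Basement | 98.5   
6  | Garage   | 87.5   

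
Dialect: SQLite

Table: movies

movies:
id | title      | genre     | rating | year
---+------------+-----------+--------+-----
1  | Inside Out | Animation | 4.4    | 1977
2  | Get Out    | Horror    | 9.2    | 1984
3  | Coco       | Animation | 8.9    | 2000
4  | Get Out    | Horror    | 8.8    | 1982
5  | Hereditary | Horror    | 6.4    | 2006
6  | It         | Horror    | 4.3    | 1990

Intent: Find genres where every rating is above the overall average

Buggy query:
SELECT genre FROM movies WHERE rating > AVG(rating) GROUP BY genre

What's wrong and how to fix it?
Bug: AVG() is an aggregate; it can't sit directly in WHERE

Fix: Compute the overall average in a scalar subquery and compare each group's MIN against it in HAVING

Corrected query:
SELECT genre FROM movies GROUP BY genre HAVING MIN(rating) > (SELECT AVG(rating) FROM movies)

Result:
(no rows)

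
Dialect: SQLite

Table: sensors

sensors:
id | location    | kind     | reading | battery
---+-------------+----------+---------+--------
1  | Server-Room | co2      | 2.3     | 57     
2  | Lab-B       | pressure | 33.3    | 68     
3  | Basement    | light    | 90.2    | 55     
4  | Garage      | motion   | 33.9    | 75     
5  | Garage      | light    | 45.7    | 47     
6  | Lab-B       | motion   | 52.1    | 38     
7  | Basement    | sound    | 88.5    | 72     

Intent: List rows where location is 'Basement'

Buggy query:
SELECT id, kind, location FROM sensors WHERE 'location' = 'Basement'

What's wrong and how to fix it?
Bug: 'location' in single quotes is a string literal, not the column; the comparison is literal-vs-literal and never true

Fix: Remove the quotes around the column name (or use double quotes for an identifier)

Corrected query:
SELECT id, kind, location FROM sensors WHERE location = 'Basement'

Result:
id | kind  | location
---+-------+---------
3  | light | Basement
7  | sound | Basement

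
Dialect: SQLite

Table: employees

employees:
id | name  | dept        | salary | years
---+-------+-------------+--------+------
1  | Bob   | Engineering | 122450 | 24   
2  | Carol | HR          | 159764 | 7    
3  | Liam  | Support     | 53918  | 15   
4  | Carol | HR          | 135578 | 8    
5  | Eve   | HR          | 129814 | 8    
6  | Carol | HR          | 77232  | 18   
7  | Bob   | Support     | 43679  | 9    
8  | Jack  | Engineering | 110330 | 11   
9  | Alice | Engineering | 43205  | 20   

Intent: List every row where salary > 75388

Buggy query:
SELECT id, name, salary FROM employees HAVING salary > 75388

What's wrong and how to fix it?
Bug: HAVING filters the output of aggregation, but this query has no GROUP BY and no aggregate functions, so SQLite rejects it (HAVING clause on a non-aggregate query); the condition here is per row

Fix: Replace HAVING with WHERE since the condition applies to individual rows

Corrected query:
SELECT id, name, salary FROM employees WHERE salary > 75388

Result:
id | name  | salary
---+-------+-------
1  | Bob   | 122450
2  | Carol | 159764
4  | Carol | 135578
5  | Eve   | 129814
6  | Carol | 77232 
8  | Jack  | 110330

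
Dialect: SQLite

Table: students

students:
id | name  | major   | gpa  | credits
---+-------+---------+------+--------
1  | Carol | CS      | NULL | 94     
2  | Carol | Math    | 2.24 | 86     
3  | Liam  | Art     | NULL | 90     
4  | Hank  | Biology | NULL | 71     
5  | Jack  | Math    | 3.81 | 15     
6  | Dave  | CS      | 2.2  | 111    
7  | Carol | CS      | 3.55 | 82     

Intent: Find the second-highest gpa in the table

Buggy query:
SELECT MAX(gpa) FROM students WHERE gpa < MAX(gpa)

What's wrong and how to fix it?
Bug: The inner MAX is an aggregate inside WHERE, which is not allowed

Fix: Compute the overall MAX in a subquery, then take MAX of rows below it

Corrected query:
SELECT MAX(gpa) FROM students WHERE gpa < (SELECT MAX(gpa) FROM students)

Result:
MAX(gpa)
--------
3.55    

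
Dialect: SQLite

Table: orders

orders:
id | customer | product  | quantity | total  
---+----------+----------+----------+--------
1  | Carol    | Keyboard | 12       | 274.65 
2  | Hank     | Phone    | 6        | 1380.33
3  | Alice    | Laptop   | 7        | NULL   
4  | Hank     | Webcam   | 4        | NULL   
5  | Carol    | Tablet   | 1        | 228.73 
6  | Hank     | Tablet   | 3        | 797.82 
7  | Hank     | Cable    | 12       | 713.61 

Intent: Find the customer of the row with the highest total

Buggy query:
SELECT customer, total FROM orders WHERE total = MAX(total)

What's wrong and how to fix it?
Bug: MAX(total) is an aggregate and cannot be used directly in WHERE

Fix: Wrap MAX in a scalar subquery so WHERE compares against a single value

Corrected query:
SELECT customer, total FROM orders WHERE total = (SELECT MAX(total) FROM orders)

Result:
customer | total  
---------+--------
Hank     | 1380.33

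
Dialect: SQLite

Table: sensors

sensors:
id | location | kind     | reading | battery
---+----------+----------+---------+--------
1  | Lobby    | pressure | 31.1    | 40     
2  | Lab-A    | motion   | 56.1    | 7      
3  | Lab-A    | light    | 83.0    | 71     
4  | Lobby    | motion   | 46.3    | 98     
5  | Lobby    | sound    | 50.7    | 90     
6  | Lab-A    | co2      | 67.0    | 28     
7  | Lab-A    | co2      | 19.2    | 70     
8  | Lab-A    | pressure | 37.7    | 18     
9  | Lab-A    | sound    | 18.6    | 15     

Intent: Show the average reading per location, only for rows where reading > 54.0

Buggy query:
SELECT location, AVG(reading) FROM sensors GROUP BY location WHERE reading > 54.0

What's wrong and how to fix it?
Bug: WHERE cannot follow GROUP BY

Fix: Move the WHERE clause before GROUP BY

Corrected query:
SELECT location, AVG(reading) FROM sensors WHERE reading > 54.0 GROUP BY location

Result:
location | AVG(reading)
---------+-------------
Lab-A    | 68.7        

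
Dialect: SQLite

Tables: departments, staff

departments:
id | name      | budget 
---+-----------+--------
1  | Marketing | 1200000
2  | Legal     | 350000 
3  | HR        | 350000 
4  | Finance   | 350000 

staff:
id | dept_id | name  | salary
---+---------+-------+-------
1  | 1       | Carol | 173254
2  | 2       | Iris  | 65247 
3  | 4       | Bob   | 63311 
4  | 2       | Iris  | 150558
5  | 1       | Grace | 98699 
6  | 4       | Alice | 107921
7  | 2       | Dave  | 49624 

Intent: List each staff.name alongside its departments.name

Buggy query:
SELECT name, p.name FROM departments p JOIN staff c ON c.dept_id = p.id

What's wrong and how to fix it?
Bug: Both tables have a 'name' column; the unqualified reference is ambiguous

Fix: Prefix ambiguous columns with the table alias

Corrected query:
SELECT c.name, p.name FROM departments p JOIN staff c ON c.dept_id = p.id

Result:
name  | name     
------+----------
Carol | Marketing
Iris  | Legal    
Bob   | Finance  
Iris  | Legal    
Grace | Marketing
Alice | Finance  
Dave  | Legal    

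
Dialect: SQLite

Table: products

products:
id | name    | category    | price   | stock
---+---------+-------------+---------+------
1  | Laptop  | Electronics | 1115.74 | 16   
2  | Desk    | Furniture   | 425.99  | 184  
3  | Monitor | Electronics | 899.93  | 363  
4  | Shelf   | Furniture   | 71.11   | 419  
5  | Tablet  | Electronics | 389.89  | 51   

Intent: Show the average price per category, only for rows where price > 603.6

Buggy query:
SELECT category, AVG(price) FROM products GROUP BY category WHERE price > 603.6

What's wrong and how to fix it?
Bug: WHERE cannot follow GROUP BY

Fix: Place WHERE between FROM and GROUP BY

Corrected query:
SELECT category, AVG(price) FROM products WHERE price > 603.6 GROUP BY category

Result:
category    | AVG(price)
------------+-----------
Electronics | 1007.835  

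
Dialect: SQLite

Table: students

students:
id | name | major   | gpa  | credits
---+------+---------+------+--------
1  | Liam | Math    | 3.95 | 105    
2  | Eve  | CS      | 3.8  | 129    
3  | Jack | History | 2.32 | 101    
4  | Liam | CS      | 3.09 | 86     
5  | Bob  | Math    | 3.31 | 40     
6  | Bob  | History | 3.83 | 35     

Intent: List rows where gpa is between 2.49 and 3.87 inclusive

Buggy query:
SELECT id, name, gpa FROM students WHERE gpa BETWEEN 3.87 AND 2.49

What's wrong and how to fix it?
Bug: BETWEEN expects the lower bound first; with 3.87 AND 2.49 the range is empty

Fix: Swap the bounds so the smaller value comes first

Corrected query:
SELECT id, name, gpa FROM students WHERE gpa BETWEEN 2.49 AND 3.87

Result:
id | name | gpa 
---+------+-----
2  | Eve  | 3.8 
4  | Liam | 3.09
5  | Bob  | 3.31
6  | Bob  | 3.83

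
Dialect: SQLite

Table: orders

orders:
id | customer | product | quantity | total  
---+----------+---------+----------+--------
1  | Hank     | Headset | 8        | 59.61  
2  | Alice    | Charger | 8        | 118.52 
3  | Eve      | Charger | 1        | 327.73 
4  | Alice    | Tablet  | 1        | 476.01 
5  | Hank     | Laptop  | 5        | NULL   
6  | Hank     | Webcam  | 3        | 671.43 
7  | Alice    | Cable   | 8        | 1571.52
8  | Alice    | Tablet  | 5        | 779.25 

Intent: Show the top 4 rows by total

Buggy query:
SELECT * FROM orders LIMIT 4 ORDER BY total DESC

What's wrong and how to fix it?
Bug: ORDER BY cannot follow LIMIT; LIMIT is the final clause

Fix: Sort with ORDER BY, then apply LIMIT

Corrected query:
SELECT * FROM orders ORDER BY total DESC LIMIT 4

Result:
id | customer | product | quantity | total  
---+----------+---------+----------+--------
7  | Alice    | Cable   | 8        | 1571.52
8  | Alice    | Tablet  | 5        | 779.25 
6  | Hank     | Webcam  | 3        | 671.43 
4  | Alice    | Tablet  | 1        | 476.01 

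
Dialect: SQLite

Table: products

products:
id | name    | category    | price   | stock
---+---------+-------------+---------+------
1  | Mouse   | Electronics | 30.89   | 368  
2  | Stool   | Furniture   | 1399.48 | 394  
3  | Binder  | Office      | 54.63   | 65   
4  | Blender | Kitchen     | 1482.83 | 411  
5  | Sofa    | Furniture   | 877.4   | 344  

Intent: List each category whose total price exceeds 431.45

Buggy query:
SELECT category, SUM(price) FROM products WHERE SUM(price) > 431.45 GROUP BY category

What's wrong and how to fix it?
Bug: WHERE runs before GROUP BY, so aggregates aren't available there

Fix: Move the aggregate condition to a HAVING clause

Corrected query:
SELECT category, SUM(price) FROM products GROUP BY category HAVING SUM(price) > 431.45

Result:
category  | SUM(price)
----------+-----------
Furniture | 2276.88   
Kitchen   | 1482.83   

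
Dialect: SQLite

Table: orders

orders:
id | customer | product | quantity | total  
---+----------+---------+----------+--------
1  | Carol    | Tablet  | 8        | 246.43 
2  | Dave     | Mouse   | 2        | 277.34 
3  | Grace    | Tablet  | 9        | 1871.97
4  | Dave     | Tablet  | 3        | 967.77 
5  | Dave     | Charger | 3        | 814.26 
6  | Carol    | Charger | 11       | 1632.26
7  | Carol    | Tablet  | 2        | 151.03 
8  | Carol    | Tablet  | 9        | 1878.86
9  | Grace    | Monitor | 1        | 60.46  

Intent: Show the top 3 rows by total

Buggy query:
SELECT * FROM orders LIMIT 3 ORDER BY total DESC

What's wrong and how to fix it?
Bug: LIMIT must come after ORDER BY

Fix: Swap the clauses: ORDER BY first, then LIMIT

Corrected query:
SELECT * FROM orders ORDER BY total DESC LIMIT 3

Result:
id | customer | product | quantity | total  
---+----------+---------+----------+--------
8  | Carol    | Tablet  | 9        | 1878.86
3  | Grace    | Tablet  | 9        | 1871.97
6  | Carol    | Charger | 11       | 1632.26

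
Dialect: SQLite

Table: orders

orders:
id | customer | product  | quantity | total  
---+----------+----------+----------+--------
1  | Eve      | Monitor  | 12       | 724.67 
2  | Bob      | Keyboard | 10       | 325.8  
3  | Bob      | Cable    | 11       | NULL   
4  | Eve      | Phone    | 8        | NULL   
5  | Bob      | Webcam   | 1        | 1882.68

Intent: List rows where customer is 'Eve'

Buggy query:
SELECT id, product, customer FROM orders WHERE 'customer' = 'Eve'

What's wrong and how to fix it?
Bug: Single quotes denote string literals in SQL; the column name is being compared as a constant string

Fix: Reference the column as customer without single quotes

Corrected query:
SELECT id, product, customer FROM orders WHERE customer = 'Eve'

Result:
id | product | customer
---+---------+---------
1  | Monitor | Eve     
4  | Phone   | Eve     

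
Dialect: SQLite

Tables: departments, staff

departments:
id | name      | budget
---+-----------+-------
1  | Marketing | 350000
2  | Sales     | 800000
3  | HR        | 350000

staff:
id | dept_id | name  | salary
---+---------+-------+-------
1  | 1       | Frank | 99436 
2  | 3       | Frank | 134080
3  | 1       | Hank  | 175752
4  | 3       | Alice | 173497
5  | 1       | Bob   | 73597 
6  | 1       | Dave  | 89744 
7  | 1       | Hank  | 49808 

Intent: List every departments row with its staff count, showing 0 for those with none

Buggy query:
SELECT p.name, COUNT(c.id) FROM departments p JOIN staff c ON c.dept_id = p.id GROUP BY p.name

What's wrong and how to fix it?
Bug: INNER JOIN drops departments rows that have no matching staff rows

Fix: Switch to LEFT JOIN to retain unmatched parent rows

Corrected query:
SELECT p.name, COUNT(c.id) FROM departments p LEFT JOIN staff c ON c.dept_id = p.id GROUP BY p.name

Result:
name      | COUNT(c.id)
----------+------------
HR        | 2          
Marketing | 5          
Sales     | 0          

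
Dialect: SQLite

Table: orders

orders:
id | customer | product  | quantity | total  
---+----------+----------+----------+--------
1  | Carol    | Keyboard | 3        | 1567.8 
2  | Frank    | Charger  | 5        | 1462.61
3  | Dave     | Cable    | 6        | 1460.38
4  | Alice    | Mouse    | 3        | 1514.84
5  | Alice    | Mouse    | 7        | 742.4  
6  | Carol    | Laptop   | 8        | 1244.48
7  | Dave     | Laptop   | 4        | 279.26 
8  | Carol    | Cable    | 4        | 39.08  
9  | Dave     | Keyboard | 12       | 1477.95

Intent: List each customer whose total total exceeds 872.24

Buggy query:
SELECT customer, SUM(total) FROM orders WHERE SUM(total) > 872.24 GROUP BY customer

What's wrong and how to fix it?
Bug: WHERE runs before GROUP BY, so aggregates aren't available there

Fix: Move the aggregate condition to a HAVING clause

Corrected query:
SELECT customer, SUM(total) FROM orders GROUP BY customer HAVING SUM(total) > 872.24

Result:
customer | SUM(total)
---------+-----------
Alice    | 2257.24   
Carol    | 2851.36   
Dave     | 3217.59   
Frank    | 1462.61   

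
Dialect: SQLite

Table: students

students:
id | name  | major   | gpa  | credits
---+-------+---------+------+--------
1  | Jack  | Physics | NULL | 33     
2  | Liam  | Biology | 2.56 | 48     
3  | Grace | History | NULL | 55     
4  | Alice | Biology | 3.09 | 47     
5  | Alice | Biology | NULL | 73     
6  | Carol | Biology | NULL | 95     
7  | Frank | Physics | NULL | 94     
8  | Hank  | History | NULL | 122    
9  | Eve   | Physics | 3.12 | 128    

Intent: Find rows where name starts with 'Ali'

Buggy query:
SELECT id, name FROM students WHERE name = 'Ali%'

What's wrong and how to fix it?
Bug: Wildcards only work with LIKE; '=' treats '%' as a literal character

Fix: Replace '=' with LIKE so 'Ali%' is treated as a pattern

Corrected query:
SELECT id, name FROM students WHERE name LIKE 'Ali%'

Result:
id | name 
---+------
4  | Alice
5  | Alice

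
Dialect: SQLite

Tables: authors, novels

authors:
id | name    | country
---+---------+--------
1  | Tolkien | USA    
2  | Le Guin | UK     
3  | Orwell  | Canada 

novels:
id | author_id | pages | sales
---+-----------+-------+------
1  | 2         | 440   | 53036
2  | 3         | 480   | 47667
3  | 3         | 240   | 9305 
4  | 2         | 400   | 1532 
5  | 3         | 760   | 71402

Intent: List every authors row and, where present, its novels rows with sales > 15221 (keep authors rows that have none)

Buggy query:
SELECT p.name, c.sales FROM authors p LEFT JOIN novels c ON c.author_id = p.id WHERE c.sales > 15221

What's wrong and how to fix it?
Bug: A WHERE condition on the right-hand table after LEFT JOIN drops unmatched parents

Fix: Put 'c.sales > 15221' in the JOIN's ON clause instead of WHERE

Corrected query:
SELECT p.name, c.sales FROM authors p LEFT JOIN novels c ON c.author_id = p.id AND c.sales > 15221

Result:
name    | sales
--------+------
Tolkien | NULL 
Le Guin | 53036
Orwell  | 47667
Orwell  | 71402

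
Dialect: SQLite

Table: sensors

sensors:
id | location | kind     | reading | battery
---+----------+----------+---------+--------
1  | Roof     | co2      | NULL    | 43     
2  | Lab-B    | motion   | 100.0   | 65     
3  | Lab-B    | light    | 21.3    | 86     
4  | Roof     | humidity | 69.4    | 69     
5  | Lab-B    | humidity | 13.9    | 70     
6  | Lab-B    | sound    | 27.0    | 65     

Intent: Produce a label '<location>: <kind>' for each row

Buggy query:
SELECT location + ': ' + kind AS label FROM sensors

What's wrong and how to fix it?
Bug: '+' is numeric addition; on text columns SQLite converts them to 0 instead of concatenating

Fix: Replace + with || to concatenate text

Corrected query:
SELECT location || ': ' || kind AS label FROM sensors

Result:
label          
---------------
Roof: co2      
Lab-B: motion  
Lab-B: light   
Roof: humidity 
Lab-B: humidity
Lab-B: sound   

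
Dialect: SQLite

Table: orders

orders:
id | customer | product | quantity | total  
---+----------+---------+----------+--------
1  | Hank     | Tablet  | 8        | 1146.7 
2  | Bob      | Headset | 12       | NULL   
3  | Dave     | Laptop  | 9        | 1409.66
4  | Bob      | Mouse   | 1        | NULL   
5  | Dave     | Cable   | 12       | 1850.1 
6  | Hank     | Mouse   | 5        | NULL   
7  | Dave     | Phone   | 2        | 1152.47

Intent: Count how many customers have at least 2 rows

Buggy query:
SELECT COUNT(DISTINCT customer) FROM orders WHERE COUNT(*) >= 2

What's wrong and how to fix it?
Bug: COUNT(*) cannot appear in WHERE; the per-group count doesn't exist yet

Fix: Use a subquery that GROUPs and filters with HAVING, then count its rows

Corrected query:
SELECT COUNT(*) FROM (SELECT customer FROM orders GROUP BY customer HAVING COUNT(*) >= 2)

Result:
COUNT(*)
--------
3       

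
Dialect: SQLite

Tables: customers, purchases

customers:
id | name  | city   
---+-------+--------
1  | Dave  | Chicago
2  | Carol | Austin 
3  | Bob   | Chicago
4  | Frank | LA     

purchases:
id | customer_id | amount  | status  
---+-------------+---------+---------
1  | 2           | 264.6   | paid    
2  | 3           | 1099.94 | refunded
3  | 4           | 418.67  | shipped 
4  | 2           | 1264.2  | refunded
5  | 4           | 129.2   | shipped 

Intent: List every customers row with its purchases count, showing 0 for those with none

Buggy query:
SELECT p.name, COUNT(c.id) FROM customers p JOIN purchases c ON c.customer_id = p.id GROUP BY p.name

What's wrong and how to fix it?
Bug: INNER JOIN drops customers rows that have no matching purchases rows

Fix: Use LEFT JOIN so parents without children still appear (COUNT(c.id) gives 0)

Corrected query:
SELECT p.name, COUNT(c.id) FROM customers p LEFT JOIN purchases c ON c.customer_id = p.id GROUP BY p.name

Result:
name  | COUNT(c.id)
------+------------
Bob   | 1          
Carol | 2          
Dave  | 0          
Frank | 2          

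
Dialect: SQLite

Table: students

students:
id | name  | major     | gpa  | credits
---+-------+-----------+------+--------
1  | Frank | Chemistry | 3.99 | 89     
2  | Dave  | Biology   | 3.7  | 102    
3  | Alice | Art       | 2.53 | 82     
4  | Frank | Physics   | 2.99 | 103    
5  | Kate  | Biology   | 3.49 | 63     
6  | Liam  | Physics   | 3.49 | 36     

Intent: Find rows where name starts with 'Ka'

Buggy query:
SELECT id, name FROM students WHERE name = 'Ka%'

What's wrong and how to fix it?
Bug: Wildcards only work with LIKE; '=' treats '%' as a literal character

Fix: Replace '=' with LIKE so 'Ka%' is treated as a pattern

Corrected query:
SELECT id, name FROM students WHERE name LIKE 'Ka%'

Result:
id | name
---+-----
5  | Kate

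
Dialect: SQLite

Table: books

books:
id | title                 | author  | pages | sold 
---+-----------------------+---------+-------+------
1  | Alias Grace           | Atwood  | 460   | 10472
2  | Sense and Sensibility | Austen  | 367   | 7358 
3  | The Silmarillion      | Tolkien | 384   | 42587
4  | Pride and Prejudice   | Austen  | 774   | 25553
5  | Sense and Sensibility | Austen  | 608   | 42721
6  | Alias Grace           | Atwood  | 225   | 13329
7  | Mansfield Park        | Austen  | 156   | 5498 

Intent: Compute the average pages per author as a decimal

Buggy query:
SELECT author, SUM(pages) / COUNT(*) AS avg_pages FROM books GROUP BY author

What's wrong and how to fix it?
Bug: SUM(pages) and COUNT(*) are both integers; the division truncates the fractional part

Fix: Cast one side to REAL so the division keeps the fractional part

Corrected query:
SELECT author, SUM(pages) * 1.0 / COUNT(*) AS avg_pages FROM books GROUP BY author

Result:
author  | avg_pages
--------+----------
Atwood  | 342.5    
Austen  | 476.25   
Tolkien | 384      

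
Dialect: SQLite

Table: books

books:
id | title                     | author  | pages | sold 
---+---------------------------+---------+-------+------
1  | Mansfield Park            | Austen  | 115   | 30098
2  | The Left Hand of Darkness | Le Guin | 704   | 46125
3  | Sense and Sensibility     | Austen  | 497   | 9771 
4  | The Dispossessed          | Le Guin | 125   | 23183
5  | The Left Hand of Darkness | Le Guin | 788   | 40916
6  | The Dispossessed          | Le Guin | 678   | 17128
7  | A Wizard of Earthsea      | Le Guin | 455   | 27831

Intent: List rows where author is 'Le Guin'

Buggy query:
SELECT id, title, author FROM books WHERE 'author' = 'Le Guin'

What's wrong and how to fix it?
Bug: 'author' in single quotes is a string literal, not the column; the comparison is literal-vs-literal and never true

Fix: Remove the quotes around the column name (or use double quotes for an identifier)

Corrected query:
SELECT id, title, author FROM books WHERE author = 'Le Guin'

Result:
id | title                     | author 
---+---------------------------+--------
2  | The Left Hand of Darkness | Le Guin
4  | The Dispossessed          | Le Guin
5  | The Left Hand of Darkness | Le Guin
6  | The Dispossessed          | Le Guin
7  | A Wizard of Earthsea      | Le Guin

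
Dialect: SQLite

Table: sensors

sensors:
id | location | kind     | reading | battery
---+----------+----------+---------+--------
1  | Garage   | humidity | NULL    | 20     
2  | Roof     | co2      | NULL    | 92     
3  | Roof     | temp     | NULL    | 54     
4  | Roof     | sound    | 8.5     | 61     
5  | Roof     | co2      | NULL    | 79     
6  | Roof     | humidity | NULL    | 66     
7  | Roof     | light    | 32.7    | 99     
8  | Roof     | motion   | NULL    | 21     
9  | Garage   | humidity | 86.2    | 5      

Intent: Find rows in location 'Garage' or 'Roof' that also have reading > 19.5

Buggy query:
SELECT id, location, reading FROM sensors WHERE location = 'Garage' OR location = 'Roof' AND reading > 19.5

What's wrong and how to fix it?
Bug: AND binds tighter than OR, so this parses as location = 'Garage' OR (location = 'Roof' AND reading > 19.5)

Fix: Add parentheses around the OR so the AND applies to both alternatives

Corrected query:
SELECT id, location, reading FROM sensors WHERE (location = 'Garage' OR location = 'Roof') AND reading > 19.5

Result:
id | location | reading
---+----------+--------
7  | Roof     | 32.7   
9  | Garage   | 86.2   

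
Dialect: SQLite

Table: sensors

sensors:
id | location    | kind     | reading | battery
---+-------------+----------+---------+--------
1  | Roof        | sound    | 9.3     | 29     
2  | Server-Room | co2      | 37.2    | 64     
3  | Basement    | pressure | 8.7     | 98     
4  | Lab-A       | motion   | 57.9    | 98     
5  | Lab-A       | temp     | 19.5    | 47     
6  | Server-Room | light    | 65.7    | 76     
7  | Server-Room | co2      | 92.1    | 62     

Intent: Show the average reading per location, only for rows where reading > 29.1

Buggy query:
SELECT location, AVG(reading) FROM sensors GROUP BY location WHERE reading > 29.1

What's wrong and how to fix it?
Bug: Row-level WHERE must come before GROUP BY in the clause order

Fix: Place WHERE between FROM and GROUP BY

Corrected query:
SELECT location, AVG(reading) FROM sensors WHERE reading > 29.1 GROUP BY location

Result:
location    | AVG(reading)
------------+-------------
Lab-A       | 57.9        
Server-Room | 65          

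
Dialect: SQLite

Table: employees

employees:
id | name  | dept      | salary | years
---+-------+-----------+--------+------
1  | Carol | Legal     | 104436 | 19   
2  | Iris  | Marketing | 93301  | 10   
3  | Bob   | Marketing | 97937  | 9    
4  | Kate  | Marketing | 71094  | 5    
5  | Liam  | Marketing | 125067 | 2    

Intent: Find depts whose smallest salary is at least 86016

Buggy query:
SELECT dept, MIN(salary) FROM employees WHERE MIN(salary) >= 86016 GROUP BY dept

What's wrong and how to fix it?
Bug: MIN() in WHERE is a misuse of aggregate

Fix: Use HAVING for the per-group MIN condition

Corrected query:
SELECT dept, MIN(salary) FROM employees GROUP BY dept HAVING MIN(salary) >= 86016

Result:
dept  | MIN(salary)
------+------------
Legal | 104436     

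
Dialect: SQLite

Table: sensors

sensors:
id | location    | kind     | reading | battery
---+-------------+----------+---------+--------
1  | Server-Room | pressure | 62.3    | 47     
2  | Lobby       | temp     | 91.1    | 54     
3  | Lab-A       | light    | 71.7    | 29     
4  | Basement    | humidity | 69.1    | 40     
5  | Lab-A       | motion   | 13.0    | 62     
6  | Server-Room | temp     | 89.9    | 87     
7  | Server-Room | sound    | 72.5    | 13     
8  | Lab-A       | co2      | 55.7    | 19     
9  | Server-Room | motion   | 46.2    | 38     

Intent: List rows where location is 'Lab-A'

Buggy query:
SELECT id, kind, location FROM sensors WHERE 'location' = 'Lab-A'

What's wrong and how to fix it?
Bug: Single quotes denote string literals in SQL; the column name is being compared as a constant string

Fix: Remove the quotes around the column name (or use double quotes for an identifier)

Corrected query:
SELECT id, kind, location FROM sensors WHERE location = 'Lab-A'

Result:
id | kind   | location
---+--------+---------
3  | light  | Lab-A   
5  | motion | Lab-A   
8  | co2    | Lab-A   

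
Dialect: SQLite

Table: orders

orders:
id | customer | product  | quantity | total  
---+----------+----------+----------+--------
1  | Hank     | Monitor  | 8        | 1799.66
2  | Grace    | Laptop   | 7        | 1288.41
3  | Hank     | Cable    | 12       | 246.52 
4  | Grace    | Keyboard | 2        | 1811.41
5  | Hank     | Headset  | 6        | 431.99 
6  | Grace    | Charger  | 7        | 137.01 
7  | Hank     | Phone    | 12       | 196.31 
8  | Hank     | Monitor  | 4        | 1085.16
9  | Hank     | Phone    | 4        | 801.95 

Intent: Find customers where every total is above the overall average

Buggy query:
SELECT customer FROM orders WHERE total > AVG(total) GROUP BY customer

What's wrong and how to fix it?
Bug: AVG() is an aggregate; it can't sit directly in WHERE

Fix: Compute the overall average in a scalar subquery and compare each group's MIN against it in HAVING

Corrected query:
SELECT customer FROM orders GROUP BY customer HAVING MIN(total) > (SELECT AVG(total) FROM orders)

Result:
(no rows)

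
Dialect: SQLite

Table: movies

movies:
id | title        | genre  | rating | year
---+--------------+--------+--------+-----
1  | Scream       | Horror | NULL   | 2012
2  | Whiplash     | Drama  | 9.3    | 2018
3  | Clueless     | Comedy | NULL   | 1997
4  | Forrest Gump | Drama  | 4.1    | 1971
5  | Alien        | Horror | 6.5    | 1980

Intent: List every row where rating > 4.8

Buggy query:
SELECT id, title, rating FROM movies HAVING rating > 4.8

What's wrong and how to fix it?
Bug: This is a non-aggregate query (no GROUP BY, no aggregates), so in SQLite the HAVING clause is invalid here; a row-level condition belongs in WHERE

Fix: Replace HAVING with WHERE since the condition applies to individual rows

Corrected query:
SELECT id, title, rating FROM movies WHERE rating > 4.8

Result:
id | title    | rating
---+----------+-------
2  | Whiplash | 9.3   
5  | Alien    | 6.5   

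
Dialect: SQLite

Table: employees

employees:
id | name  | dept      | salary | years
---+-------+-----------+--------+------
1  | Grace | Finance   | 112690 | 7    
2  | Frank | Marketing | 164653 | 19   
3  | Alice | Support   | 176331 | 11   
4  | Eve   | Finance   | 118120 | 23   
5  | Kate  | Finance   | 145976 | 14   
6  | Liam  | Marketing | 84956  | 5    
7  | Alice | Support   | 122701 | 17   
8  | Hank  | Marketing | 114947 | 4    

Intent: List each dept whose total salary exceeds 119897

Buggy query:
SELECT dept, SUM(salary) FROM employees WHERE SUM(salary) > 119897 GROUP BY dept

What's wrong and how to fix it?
Bug: WHERE runs before GROUP BY, so aggregates aren't available there

Fix: Move the aggregate condition to a HAVING clause

Corrected query:
SELECT dept, SUM(salary) FROM employees GROUP BY dept HAVING SUM(salary) > 119897

Result:
dept      | SUM(salary)
----------+------------
Finance   | 376786     
Marketing | 364556     
Support   | 299032     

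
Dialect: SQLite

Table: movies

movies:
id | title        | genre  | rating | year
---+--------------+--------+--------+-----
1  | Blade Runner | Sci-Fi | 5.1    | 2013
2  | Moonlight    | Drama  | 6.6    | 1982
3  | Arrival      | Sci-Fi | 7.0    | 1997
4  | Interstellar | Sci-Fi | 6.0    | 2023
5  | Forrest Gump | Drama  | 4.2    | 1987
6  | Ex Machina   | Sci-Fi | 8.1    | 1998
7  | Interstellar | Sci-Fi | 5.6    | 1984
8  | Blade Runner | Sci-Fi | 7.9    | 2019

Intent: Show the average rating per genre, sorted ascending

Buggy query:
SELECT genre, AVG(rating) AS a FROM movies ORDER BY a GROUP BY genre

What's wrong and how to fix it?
Bug: ORDER BY appears before GROUP BY; SQL clause order requires GROUP BY first

Fix: Reorder: SELECT … FROM … GROUP BY … ORDER BY …

Corrected query:
SELECT genre, AVG(rating) AS a FROM movies GROUP BY genre ORDER BY a

Result:
genre  | a       
-------+---------
Drama  | 5.4     
Sci-Fi | 6.616667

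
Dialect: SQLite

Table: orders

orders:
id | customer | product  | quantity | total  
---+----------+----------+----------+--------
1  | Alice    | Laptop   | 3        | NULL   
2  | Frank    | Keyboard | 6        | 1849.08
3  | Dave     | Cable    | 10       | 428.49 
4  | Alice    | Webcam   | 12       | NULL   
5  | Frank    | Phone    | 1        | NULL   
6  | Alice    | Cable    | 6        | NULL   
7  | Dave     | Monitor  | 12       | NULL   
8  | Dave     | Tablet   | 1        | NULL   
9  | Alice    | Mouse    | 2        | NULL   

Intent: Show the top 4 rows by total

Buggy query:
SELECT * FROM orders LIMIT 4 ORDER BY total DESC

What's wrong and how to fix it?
Bug: ORDER BY cannot follow LIMIT; LIMIT is the final clause

Fix: Sort with ORDER BY, then apply LIMIT

Corrected query:
SELECT * FROM orders ORDER BY total DESC LIMIT 4

Result:
id | customer | product  | quantity | total  
---+----------+----------+----------+--------
2  | Frank    | Keyboard | 6        | 1849.08
3  | Dave     | Cable    | 10       | 428.49 
1  | Alice    | Laptop   | 3        | NULL   
4  | Alice    | Webcam   | 12       | NULL   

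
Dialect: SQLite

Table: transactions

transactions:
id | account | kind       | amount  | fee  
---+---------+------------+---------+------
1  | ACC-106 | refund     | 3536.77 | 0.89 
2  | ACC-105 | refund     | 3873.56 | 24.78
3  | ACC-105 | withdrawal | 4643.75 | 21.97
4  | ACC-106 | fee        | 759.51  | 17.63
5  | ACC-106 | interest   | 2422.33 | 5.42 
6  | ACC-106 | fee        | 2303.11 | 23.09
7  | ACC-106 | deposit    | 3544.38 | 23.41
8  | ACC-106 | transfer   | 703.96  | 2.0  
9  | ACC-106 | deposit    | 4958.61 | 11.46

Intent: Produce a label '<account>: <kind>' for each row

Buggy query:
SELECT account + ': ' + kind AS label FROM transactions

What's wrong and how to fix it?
Bug: SQLite uses || for string concatenation; + coerces text to numbers (yielding 0)

Fix: Replace + with || to concatenate text

Corrected query:
SELECT account || ': ' || kind AS label FROM transactions

Result:
label              
-------------------
ACC-106: refund    
ACC-105: refund    
ACC-105: withdrawal
ACC-106: fee       
ACC-106: interest  
ACC-106: fee       
ACC-106: deposit   
ACC-106: transfer  
ACC-106: deposit   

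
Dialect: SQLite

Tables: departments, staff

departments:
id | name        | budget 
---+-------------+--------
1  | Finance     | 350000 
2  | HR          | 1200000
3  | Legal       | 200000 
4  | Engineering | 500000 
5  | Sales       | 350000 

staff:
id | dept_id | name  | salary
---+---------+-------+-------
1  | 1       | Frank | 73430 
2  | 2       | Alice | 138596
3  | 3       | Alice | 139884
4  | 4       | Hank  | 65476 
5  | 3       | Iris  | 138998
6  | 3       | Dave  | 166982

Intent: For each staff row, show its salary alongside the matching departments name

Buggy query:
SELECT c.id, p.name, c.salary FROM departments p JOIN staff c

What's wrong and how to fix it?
Bug: Missing join condition: each staff row is matched to all departments rows instead of just its own

Fix: Specify the join condition linking the foreign key to the parent id

Corrected query:
SELECT c.id, p.name, c.salary FROM departments p JOIN staff c ON c.dept_id = p.id

Result:
id | name        | salary
---+-------------+-------
1  | Finance     | 73430 
2  | HR          | 138596
3  | Legal       | 139884
4  | Engineering | 65476 
5  | Legal       | 138998
6  | Legal       | 166982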